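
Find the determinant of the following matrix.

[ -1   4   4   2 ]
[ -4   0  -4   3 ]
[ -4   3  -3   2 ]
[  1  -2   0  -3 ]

The determinant is 118.

Expand along row 2 (it has 1 zero):
  − (-4) · M_21   where M_21 = det([4 4 2; 3 -3 2; -2 0 -3]) = 44
  − (-4) · M_23   where M_23 = det([-1 4 2; -4 3 2; 1 -2 -3]) = -25
  + (3) · M_24   where M_24 = det([-1 4 4; -4 3 -3; 1 -2 0]) = 14
det = (-1)·(-4)·(44) + (-1)·(-4)·(-25) + (+1)·(3)·(14) = 118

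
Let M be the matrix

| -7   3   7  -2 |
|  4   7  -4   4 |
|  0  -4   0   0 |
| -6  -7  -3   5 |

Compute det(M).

Expand along row 3 (it has 3 zeros):
  − (-4) · M_32   where M_32 = det([-7 7 -2; 4 -4 4; -6 -3 5]) = -180
det = (-1)·(-4)·(-180) = -720

det(M) = -720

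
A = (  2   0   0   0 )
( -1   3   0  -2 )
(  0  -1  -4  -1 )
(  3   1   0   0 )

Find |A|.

Expand along row 1 (it has 3 zeros):
  + (2) · M_11   where M_11 = det([3 0 -2; -1 -4 -1; 1 0 0]) = -8
det = (+1)·(2)·(-8) = -16

-16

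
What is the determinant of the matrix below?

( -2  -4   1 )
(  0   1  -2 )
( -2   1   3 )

The determinant is -24.

Expand along row 2:
  + 1 · |-2 1; -2 3| = 1·(-6 − (-2)) = -4
  − (-2) · |-2 -4; -2 1| = −(-2)·(-2 − 8) = -20
Sum: (-4) + (-20) = -24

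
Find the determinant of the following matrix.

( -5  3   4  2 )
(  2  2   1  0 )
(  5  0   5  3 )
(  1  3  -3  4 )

The determinant is -716.

Expand along row 2 (it has 1 zero):
  − (2) · M_21   where M_21 = det([3 4 2; 0 5 3; 3 -3 4]) = 93
  + (2) · M_22   where M_22 = det([-5 4 2; 5 5 3; 1 -3 4]) = -253
  − (1) · M_23   where M_23 = det([-5 3 2; 5 0 3; 1 3 4]) = 24
det = (-1)·(2)·(93) + (+1)·(2)·(-253) + (-1)·(1)·(24) = -716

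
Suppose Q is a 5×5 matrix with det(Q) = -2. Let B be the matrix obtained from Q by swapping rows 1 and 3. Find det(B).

Swapping two rows multiplies the determinant by −1.
det(B) = (-1)·(-2) = 2

2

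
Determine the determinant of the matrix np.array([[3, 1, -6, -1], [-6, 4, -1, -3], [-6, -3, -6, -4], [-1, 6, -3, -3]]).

The determinant is 367.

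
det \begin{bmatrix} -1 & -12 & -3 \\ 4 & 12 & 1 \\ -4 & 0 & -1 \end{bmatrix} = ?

Expand along row 3:
  + (-4) · |-12 -3; 12 1| = (-4)·(-12 − (-36)) = -96
  + (-1) · |-1 -12; 4 12| = (-1)·(-12 − (-48)) = -36
Sum: (-96) + (-36) = -132

The determinant is -132.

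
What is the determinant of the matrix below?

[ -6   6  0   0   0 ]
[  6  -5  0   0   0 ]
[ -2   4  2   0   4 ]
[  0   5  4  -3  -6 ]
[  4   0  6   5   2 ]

The matrix is block lower-triangular with a 2×2 block and a 3×3 block on the diagonal, so its determinant equals the product of the determinants of the diagonal blocks.
det of the 2×2 block = -6
det of the 3×3 block = 200
det = (-6)·(200) = -1200

-1200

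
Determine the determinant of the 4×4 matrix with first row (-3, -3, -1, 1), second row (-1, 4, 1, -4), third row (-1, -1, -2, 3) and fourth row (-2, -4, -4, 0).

The determinant is -172.

Expand along row 4 (it has 1 zero):
  − (-2) · M_41   where M_41 = det([-3 -1 1; 4 1 -4; -1 -2 3]) = 16
  + (-4) · M_42   where M_42 = det([-3 -1 1; -1 1 -4; -1 -2 3]) = 11
  − (-4) · M_43   where M_43 = det([-3 -3 1; -1 4 -4; -1 -1 3]) = -40
det = (-1)·(-2)·(16) + (+1)·(-4)·(11) + (-1)·(-4)·(-40) = -172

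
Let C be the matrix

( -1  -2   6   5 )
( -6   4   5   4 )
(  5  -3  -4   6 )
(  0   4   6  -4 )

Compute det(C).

2140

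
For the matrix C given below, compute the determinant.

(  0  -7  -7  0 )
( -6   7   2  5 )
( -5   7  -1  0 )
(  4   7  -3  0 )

2870

Expand along column 4 (it has 3 zeros):
  + (5) · M_24   where M_24 = det([0 -7 -7; -5 7 -1; 4 7 -3]) = 574
det = (+1)·(5)·(574) = 2870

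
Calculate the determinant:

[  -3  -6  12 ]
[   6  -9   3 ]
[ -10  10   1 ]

Expand along column 1:
  + (-3) · |-9 3; 10 1| = (-3)·(-9 − 30) = 117
  − 6 · |-6 12; 10 1| = −6·(-6 − 120) = 756
  + (-10) · |-6 12; -9 3| = (-10)·(-18 − (-108)) = -900
Sum: (117) + (756) + (-900) = -27

-27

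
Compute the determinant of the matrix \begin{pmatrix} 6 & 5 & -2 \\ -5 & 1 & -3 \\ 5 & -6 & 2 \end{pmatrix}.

Expand along row 1:
  + 6 · |1 -3; -6 2| = 6·(2 − 18) = -96
  − 5 · |-5 -3; 5 2| = −5·(-10 − (-15)) = -25
  + (-2) · |-5 1; 5 -6| = (-2)·(30 − 5) = -50
Sum: (-96) + (-25) + (-50) = -171

-171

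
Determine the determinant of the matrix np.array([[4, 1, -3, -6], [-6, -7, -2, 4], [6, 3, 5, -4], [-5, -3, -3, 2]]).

290

Expand along row 1:
  + (4) · M_11   where M_11 = det([-7 -2 4; 3 5 -4; -3 -3 2]) = 26
  − (1) · M_12   where M_12 = det([-6 -2 4; 6 5 -4; -5 -3 2]) = 24
  + (-3) · M_13   where M_13 = det([-6 -7 4; 6 3 -4; -5 -3 2]) = -32
  − (-6) · M_14   where M_14 = det([-6 -7 -2; 6 3 5; -5 -3 -3]) = 19
det = (+1)·(4)·(26) + (-1)·(1)·(24) + (+1)·(-3)·(-32) + (-1)·(-6)·(19) = 290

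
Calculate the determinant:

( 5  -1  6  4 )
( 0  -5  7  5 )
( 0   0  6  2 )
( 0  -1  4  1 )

Expand along column 1 (it has 3 zeros):
  + (5) · M_11   where M_11 = det([-5 7 5; 0 6 2; -1 4 1]) = 26
det = (+1)·(5)·(26) = 130

130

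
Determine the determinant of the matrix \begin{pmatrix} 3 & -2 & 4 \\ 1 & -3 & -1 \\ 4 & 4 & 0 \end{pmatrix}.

84

Expand along row 3:
  + 4 · |-2 4; -3 -1| = 4·(2 − (-12)) = 56
  − 4 · |3 4; 1 -1| = −4·(-3 − 4) = 28
Sum: (56) + (28) = 84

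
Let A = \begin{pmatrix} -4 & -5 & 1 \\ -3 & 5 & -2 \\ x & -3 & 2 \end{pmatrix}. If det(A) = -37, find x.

x = 0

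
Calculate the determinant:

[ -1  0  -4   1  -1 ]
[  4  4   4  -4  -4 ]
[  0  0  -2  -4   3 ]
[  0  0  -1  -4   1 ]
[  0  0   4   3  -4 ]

The determinant is -52.

The matrix is block upper-triangular with a 2×2 block and a 3×3 block on the diagonal, so its determinant equals the product of the determinants of the diagonal blocks.
det of the 2×2 block = -4
det of the 3×3 block = 13
det = (-4)·(13) = -52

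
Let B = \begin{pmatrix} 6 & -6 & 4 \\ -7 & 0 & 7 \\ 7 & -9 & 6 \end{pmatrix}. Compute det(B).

Expand along column 2:
  − (-6) · |-7 7; 7 6| = −(-6)·(-42 − 49) = -546
  − (-9) · |6 4; -7 7| = −(-9)·(42 − (-28)) = 630
Sum: (-546) + (630) = 84

84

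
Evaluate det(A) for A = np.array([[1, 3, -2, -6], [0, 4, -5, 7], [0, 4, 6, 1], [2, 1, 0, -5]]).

Expand along column 1 (it has 2 zeros):
  + (1) · M_11   where M_11 = det([4 -5 7; 4 6 1; 1 0 -5]) = -267
  − (2) · M_41   where M_41 = det([3 -2 -6; 4 -5 7; 4 6 1]) = -453
det = (+1)·(1)·(-267) + (-1)·(2)·(-453) = 639

639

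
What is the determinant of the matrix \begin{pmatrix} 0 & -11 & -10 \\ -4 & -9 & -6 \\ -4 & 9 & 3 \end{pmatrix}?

Expand along row 1:
  − (-11) · |-4 -6; -4 3| = −(-11)·(-12 − 24) = -396
  + (-10) · |-4 -9; -4 9| = (-10)·(-36 − 36) = 720
Sum: (-396) + (720) = 324

The determinant is 324.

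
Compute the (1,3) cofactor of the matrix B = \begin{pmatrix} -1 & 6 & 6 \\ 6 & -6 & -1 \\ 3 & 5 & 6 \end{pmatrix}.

Delete row 1 and column 3; the remaining 2×2 submatrix is [6 -6; 3 5].
Its determinant is 6·5 − (-6)·3 = 48.
The cofactor carries sign (−1)^(1+3) = +1, so C_{1,3} = +(48) = 48.

48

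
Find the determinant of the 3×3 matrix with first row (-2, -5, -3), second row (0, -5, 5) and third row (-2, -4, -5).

Expand along column 1:
  + (-2) · |-5 5; -4 -5| = (-2)·(25 − (-20)) = -90
  + (-2) · |-5 -3; -5 5| = (-2)·(-25 − 15) = 80
Sum: (-90) + (80) = -10

-10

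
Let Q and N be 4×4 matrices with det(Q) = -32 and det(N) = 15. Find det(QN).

-480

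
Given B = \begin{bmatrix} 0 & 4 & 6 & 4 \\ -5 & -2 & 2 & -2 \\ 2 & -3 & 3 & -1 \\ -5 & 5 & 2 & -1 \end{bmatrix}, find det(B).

Expand along row 1 (it has 1 zero):
  − (4) · M_12   where M_12 = det([-5 2 -2; 2 3 -1; -5 2 -1]) = -19
  + (6) · M_13   where M_13 = det([-5 -2 -2; 2 -3 -1; -5 5 -1]) = -44
  − (4) · M_14   where M_14 = det([-5 -2 2; 2 -3 3; -5 5 2]) = 133
det = (-1)·(4)·(-19) + (+1)·(6)·(-44) + (-1)·(4)·(133) = -720

|B| = -720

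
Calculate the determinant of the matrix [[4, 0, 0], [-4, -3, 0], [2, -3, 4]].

The matrix is lower triangular, so the determinant is the product of the diagonal entries:
det = (4) · (-3) · (4) = -48

-48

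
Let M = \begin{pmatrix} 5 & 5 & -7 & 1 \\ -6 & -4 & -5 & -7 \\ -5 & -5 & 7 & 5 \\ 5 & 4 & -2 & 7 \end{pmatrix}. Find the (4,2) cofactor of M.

Delete row 4 and column 2; the remaining 3×3 submatrix is [5 -7 1; -6 -5 -7; -5 7 5].
Its determinant is -402.
The cofactor carries sign (−1)^(4+2) = +1, so C_{4,2} = +(-402) = -402.

-402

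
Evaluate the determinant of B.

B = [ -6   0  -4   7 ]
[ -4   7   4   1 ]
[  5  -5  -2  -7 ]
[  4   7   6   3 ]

Expand along row 1 (it has 1 zero):
  + (-6) · M_11   where M_11 = det([7 4 1; -5 -2 -7; 7 6 3]) = 100
  + (-4) · M_13   where M_13 = det([-4 7 1; 5 -5 -7; 4 7 3]) = -382
  − (7) · M_14   where M_14 = det([-4 7 4; 5 -5 -2; 4 7 6]) = 18
det = (+1)·(-6)·(100) + (+1)·(-4)·(-382) + (-1)·(7)·(18) = 802

The determinant is 802.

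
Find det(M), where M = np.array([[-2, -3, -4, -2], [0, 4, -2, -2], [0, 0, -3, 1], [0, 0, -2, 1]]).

The determinant is 8.

M is block upper-triangular with a 2×2 block and a 2×2 block on the diagonal, so its determinant equals the product of the determinants of the diagonal blocks.
det of the 2×2 block = -8
det of the 2×2 block = -1
det = (-8)·(-1) = 8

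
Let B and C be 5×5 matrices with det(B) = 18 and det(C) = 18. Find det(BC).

The determinant is 324.

det(BC) = det(B)·det(C) = (18)·(18) = 324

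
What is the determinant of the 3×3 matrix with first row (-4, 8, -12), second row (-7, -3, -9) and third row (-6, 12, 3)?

1428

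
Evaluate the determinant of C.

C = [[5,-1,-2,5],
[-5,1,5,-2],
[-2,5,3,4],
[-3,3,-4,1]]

Expand along row 1:
  + (5) · M_11   where M_11 = det([1 5 -2; 5 3 4; 3 -4 1]) = 112
  − (-1) · M_12   where M_12 = det([-5 5 -2; -2 3 4; -3 -4 1]) = -179
  + (-2) · M_13   where M_13 = det([-5 1 -2; -2 5 4; -3 3 1]) = 7
  − (5) · M_14   where M_14 = det([-5 1 5; -2 5 3; -3 3 -4]) = 173
det = (+1)·(5)·(112) + (-1)·(-1)·(-179) + (+1)·(-2)·(7) + (-1)·(5)·(173) = -498

-498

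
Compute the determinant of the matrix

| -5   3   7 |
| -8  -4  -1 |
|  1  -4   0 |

Expand along row 3:
  + 1 · |3 7; -4 -1| = 1·(-3 − (-28)) = 25
  − (-4) · |-5 7; -8 -1| = −(-4)·(5 − (-56)) = 244
Sum: (25) + (244) = 269

269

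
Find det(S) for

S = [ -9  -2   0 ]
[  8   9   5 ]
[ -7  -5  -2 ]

Expand along column 3:
  − 5 · |-9 -2; -7 -5| = −5·(45 − 14) = -155
  + (-2) · |-9 -2; 8 9| = (-2)·(-81 − (-16)) = 130
Sum: (-155) + (130) = -25

The determinant is -25.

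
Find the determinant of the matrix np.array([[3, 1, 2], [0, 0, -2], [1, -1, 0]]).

The determinant is -8.

Expand along row 2:
  − (-2) · |3 1; 1 -1| = −(-2)·(-3 − 1) = -8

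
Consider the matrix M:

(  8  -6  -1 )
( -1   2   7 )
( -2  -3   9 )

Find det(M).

Expand along row 1:
  + 8 · |2 7; -3 9| = 8·(18 − (-21)) = 312
  − (-6) · |-1 7; -2 9| = −(-6)·(-9 − (-14)) = 30
  + (-1) · |-1 2; -2 -3| = (-1)·(3 − (-4)) = -7
Sum: (312) + (30) + (-7) = 335

|M| = 335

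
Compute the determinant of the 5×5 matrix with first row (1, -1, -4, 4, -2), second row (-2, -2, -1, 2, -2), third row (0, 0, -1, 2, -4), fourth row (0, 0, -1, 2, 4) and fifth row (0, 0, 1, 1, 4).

The matrix is block upper-triangular with a 2×2 block and a 3×3 block on the diagonal, so its determinant equals the product of the determinants of the diagonal blocks.
det of the 2×2 block = -4
det of the 3×3 block = 24
det = (-4)·(24) = -96

-96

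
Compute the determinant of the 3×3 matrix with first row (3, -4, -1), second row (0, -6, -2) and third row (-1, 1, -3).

The determinant is 58.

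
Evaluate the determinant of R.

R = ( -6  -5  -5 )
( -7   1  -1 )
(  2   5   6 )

-81

Expand along column 1:
  + (-6) · |1 -1; 5 6| = (-6)·(6 − (-5)) = -66
  − (-7) · |-5 -5; 5 6| = −(-7)·(-30 − (-25)) = -35
  + 2 · |-5 -5; 1 -1| = 2·(5 − (-5)) = 20
Sum: (-66) + (-35) + (20) = -81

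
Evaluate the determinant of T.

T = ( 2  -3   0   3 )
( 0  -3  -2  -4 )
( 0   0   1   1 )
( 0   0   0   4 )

T is upper triangular, so det(T) is the product of the diagonal entries:
det = (2) · (-3) · (1) · (4) = -24

-24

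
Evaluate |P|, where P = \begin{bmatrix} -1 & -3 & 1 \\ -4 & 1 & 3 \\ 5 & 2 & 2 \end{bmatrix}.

Expand along column 1:
  + (-1) · |1 3; 2 2| = (-1)·(2 − 6) = 4
  − (-4) · |-3 1; 2 2| = −(-4)·(-6 − 2) = -32
  + 5 · |-3 1; 1 3| = 5·(-9 − 1) = -50
Sum: (4) + (-32) + (-50) = -78

-78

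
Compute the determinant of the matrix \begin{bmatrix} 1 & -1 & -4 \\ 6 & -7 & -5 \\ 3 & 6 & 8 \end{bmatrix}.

-191

Expand along row 1:
  + 1 · |-7 -5; 6 8| = 1·(-56 − (-30)) = -26
  − (-1) · |6 -5; 3 8| = −(-1)·(48 − (-15)) = 63
  + (-4) · |6 -7; 3 6| = (-4)·(36 − (-21)) = -228
Sum: (-26) + (63) + (-228) = -191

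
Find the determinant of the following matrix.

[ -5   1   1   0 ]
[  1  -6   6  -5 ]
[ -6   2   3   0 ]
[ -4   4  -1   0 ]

Expand along column 4 (it has 3 zeros):
  + (-5) · M_24   where M_24 = det([-5 1 1; -6 2 3; -4 4 -1]) = 36
det = (+1)·(-5)·(36) = -180

The determinant is -180.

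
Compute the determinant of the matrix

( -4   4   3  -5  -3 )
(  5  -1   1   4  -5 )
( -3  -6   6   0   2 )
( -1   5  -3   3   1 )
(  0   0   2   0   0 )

Expand along row 5 (it has 4 zeros):
  + (2) · M_53   where M_53 = det([-4 4 -5 -3; 5 -1 4 -5; -3 -6 0 2; -1 5 3 1]) = -1385
det = (+1)·(2)·(-1385) = -2770

-2770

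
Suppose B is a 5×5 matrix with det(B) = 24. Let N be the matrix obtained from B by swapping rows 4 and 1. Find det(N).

det(N) = -24

Swapping two rows multiplies the determinant by −1.
det(N) = (-1)·(24) = -24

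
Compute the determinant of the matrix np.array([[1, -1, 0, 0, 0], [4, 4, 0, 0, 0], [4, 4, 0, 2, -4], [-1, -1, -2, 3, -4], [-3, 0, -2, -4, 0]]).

-320

The matrix is block lower-triangular with a 2×2 block and a 3×3 block on the diagonal, so its determinant equals the product of the determinants of the diagonal blocks.
det of the 2×2 block = 8
det of the 3×3 block = -40
det = (8)·(-40) = -320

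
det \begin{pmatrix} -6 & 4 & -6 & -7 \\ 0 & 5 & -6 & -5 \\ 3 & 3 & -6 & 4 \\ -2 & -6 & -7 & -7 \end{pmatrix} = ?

-3357

Expand along row 2 (it has 1 zero):
  + (5) · M_22   where M_22 = det([-6 -6 -7; 3 -6 4; -2 -7 -7]) = -267
  − (-6) · M_23   where M_23 = det([-6 4 -7; 3 3 4; -2 -6 -7]) = 118
  + (-5) · M_24   where M_24 = det([-6 4 -6; 3 3 -6; -2 -6 -7]) = 546
det = (+1)·(5)·(-267) + (-1)·(-6)·(118) + (+1)·(-5)·(546) = -3357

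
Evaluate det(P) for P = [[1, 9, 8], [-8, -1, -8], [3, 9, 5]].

The determinant is -341.

Expand along row 1:
  + 1 · |-1 -8; 9 5| = 1·(-5 − (-72)) = 67
  − 9 · |-8 -8; 3 5| = −9·(-40 − (-24)) = 144
  + 8 · |-8 -1; 3 9| = 8·(-72 − (-3)) = -552
Sum: (67) + (144) + (-552) = -341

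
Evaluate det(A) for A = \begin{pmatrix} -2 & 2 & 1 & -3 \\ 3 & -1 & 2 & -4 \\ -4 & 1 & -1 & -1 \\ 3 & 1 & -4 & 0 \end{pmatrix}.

Expand along row 4 (it has 1 zero):
  − (3) · M_41   where M_41 = det([2 1 -3; -1 2 -4; 1 -1 -1]) = -14
  + (1) · M_42   where M_42 = det([-2 1 -3; 3 2 -4; -4 -1 -1]) = 16
  − (-4) · M_43   where M_43 = det([-2 2 -3; 3 -1 -4; -4 1 -1]) = 31
det = (-1)·(3)·(-14) + (+1)·(1)·(16) + (-1)·(-4)·(31) = 182

The determinant is 182.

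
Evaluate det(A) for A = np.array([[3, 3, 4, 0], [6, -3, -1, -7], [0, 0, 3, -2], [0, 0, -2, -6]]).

A is block upper-triangular with a 2×2 block and a 2×2 block on the diagonal, so its determinant equals the product of the determinants of the diagonal blocks.
det of the 2×2 block = -27
det of the 2×2 block = -22
det = (-27)·(-22) = 594

594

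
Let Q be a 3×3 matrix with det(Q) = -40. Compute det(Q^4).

2560000

det(Q^4) = (det Q)^4 = (-40)^4 = 2560000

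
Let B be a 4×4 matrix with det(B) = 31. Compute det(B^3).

det(B^3) = (det B)^3 = (31)^3 = 29791

The determinant is 29791.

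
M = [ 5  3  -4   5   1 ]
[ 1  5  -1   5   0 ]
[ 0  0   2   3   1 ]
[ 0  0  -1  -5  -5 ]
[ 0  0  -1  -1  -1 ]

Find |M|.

176

M is block upper-triangular with a 2×2 block and a 3×3 block on the diagonal, so its determinant equals the product of the determinants of the diagonal blocks.
det of the 2×2 block = 22
det of the 3×3 block = 8
det = (22)·(8) = 176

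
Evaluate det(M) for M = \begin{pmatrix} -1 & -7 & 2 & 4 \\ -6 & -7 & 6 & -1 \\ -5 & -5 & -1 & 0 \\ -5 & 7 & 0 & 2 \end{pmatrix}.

det(M) = 2320

Expand along row 3 (it has 1 zero):
  + (-5) · M_31   where M_31 = det([-7 2 4; -7 6 -1; 7 0 2]) = -238
  − (-5) · M_32   where M_32 = det([-1 2 4; -6 6 -1; -5 0 2]) = 142
  + (-1) · M_33   where M_33 = det([-1 -7 4; -6 -7 -1; -5 7 2]) = -420
det = (+1)·(-5)·(-238) + (-1)·(-5)·(142) + (+1)·(-1)·(-420) = 2320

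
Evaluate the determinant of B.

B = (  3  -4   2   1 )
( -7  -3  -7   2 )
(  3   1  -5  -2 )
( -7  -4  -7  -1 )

Expand along row 1:
  + (3) · M_11   where M_11 = det([-3 -7 2; 1 -5 -2; -4 -7 -1]) = -90
  − (-4) · M_12   where M_12 = det([-7 -7 2; 3 -5 -2; -7 -7 -1]) = -168
  + (2) · M_13   where M_13 = det([-7 -3 2; 3 1 -2; -7 -4 -1]) = 2
  − (1) · M_14   where M_14 = det([-7 -3 -7; 3 1 -5; -7 -4 -7]) = 56
det = (+1)·(3)·(-90) + (-1)·(-4)·(-168) + (+1)·(2)·(2) + (-1)·(1)·(56) = -994

|B| = -994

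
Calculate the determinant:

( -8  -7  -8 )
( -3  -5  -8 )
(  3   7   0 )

-232

Expand along column 3:
  + (-8) · |-3 -5; 3 7| = (-8)·(-21 − (-15)) = 48
  − (-8) · |-8 -7; 3 7| = −(-8)·(-56 − (-21)) = -280
Sum: (48) + (-280) = -232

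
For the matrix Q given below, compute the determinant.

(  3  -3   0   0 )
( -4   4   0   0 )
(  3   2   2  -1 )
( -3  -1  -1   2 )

Q is block lower-triangular with a 2×2 block and a 2×2 block on the diagonal, so its determinant equals the product of the determinants of the diagonal blocks.
det of the 2×2 block = 0
det of the 2×2 block = 3
det = (0)·(3) = 0

det(Q) = 0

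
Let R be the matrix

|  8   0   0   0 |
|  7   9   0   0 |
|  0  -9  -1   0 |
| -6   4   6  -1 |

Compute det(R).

R is lower triangular, so det(R) is the product of the diagonal entries:
det = (8) · (9) · (-1) · (-1) = 72

The determinant is 72.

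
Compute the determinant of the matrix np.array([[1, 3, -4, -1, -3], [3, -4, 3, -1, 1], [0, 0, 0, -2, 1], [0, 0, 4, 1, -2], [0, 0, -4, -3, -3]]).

The determinant is 624.

The matrix is block upper-triangular with a 2×2 block and a 3×3 block on the diagonal, so its determinant equals the product of the determinants of the diagonal blocks.
det of the 2×2 block = -13
det of the 3×3 block = -48
det = (-13)·(-48) = 624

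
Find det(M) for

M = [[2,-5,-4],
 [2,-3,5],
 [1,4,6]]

The determinant is -85.

Expand along column 1:
  + 2 · |-3 5; 4 6| = 2·(-18 − 20) = -76
  − 2 · |-5 -4; 4 6| = −2·(-30 − (-16)) = 28
  + 1 · |-5 -4; -3 5| = 1·(-25 − 12) = -37
Sum: (-76) + (28) + (-37) = -85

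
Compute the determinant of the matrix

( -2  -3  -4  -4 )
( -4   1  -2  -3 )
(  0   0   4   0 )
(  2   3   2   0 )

Expand along row 3 (it has 3 zeros):
  + (4) · M_33   where M_33 = det([-2 -3 -4; -4 1 -3; 2 3 0]) = 56
det = (+1)·(4)·(56) = 224

224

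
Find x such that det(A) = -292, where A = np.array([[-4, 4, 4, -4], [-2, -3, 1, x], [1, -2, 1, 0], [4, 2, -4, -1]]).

Expanding along the row containing x, det(A) is linear in x: det(A) = (48)·x + (-148).
Set (48)·x + (-148) = -292  ⇒  (48)·x = -144  ⇒  x = -3.

-3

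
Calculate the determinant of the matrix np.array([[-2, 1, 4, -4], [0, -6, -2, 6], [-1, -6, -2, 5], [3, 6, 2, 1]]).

The determinant is -88.

Expand along row 2 (it has 1 zero):
  + (-6) · M_22   where M_22 = det([-2 4 -4; -1 -2 5; 3 2 1]) = 72
  − (-2) · M_23   where M_23 = det([-2 1 -4; -1 -6 5; 3 6 1]) = 40
  + (6) · M_24   where M_24 = det([-2 1 4; -1 -6 -2; 3 6 2]) = 44
det = (+1)·(-6)·(72) + (-1)·(-2)·(40) + (+1)·(6)·(44) = -88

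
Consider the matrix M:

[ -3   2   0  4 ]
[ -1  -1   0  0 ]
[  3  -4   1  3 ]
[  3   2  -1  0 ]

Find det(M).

Expand along row 2 (it has 2 zeros):
  − (-1) · M_21   where M_21 = det([2 0 4; -4 1 3; 2 -1 0]) = 14
  + (-1) · M_22   where M_22 = det([-3 0 4; 3 1 3; 3 -1 0]) = -33
det = (-1)·(-1)·(14) + (+1)·(-1)·(-33) = 47

det(M) = 47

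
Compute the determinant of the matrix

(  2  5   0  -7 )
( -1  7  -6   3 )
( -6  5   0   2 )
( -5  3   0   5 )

Expand along column 3 (it has 3 zeros):
  − (-6) · M_23   where M_23 = det([2 5 -7; -6 5 2; -5 3 5]) = 89
det = (-1)·(-6)·(89) = 534

The determinant is 534.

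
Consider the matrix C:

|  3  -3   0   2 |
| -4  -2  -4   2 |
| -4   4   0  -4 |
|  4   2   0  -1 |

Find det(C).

Expand along column 3 (it has 3 zeros):
  − (-4) · M_23   where M_23 = det([3 -3 2; -4 4 -4; 4 2 -1]) = 24
det = (-1)·(-4)·(24) = 96

96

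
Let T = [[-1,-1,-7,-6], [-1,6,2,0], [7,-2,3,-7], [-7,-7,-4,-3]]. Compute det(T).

det(T) = -3606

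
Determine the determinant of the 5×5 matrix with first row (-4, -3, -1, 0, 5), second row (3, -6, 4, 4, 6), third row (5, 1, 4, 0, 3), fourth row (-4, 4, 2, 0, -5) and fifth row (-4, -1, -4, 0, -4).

-404

Expand along column 4 (it has 4 zeros):
  + (4) · M_24   where M_24 = det([-4 -3 -1 5; 5 1 4 3; -4 4 2 -5; -4 -1 -4 -4]) = -101
det = (+1)·(4)·(-101) = -404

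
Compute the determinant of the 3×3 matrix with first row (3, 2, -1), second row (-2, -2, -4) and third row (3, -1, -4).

The determinant is -36.

Expand along column 1:
  + 3 · |-2 -4; -1 -4| = 3·(8 − 4) = 12
  − (-2) · |2 -1; -1 -4| = −(-2)·(-8 − 1) = -18
  + 3 · |2 -1; -2 -4| = 3·(-8 − 2) = -30
Sum: (12) + (-18) + (-30) = -36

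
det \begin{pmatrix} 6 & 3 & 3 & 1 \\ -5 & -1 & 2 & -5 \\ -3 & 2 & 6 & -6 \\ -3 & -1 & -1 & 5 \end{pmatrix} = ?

Expand along row 1:
  + (6) · M_11   where M_11 = det([-1 2 -5; 2 6 -6; -1 -1 5]) = -52
  − (3) · M_12   where M_12 = det([-5 2 -5; -3 6 -6; -3 -1 5]) = -159
  + (3) · M_13   where M_13 = det([-5 -1 -5; -3 2 -6; -3 -1 5]) = -98
  − (1) · M_14   where M_14 = det([-5 -1 2; -3 2 6; -3 -1 -1]) = 19
det = (+1)·(6)·(-52) + (-1)·(3)·(-159) + (+1)·(3)·(-98) + (-1)·(1)·(19) = -148

-148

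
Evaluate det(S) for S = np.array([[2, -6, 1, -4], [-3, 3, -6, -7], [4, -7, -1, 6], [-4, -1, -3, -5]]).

|S| = 1561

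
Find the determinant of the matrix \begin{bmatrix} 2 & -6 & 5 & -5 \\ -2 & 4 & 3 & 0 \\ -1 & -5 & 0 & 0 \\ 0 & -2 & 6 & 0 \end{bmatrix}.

The determinant is 450.

Expand along column 4 (it has 3 zeros):
  − (-5) · M_14   where M_14 = det([-2 4 3; -1 -5 0; 0 -2 6]) = 90
det = (-1)·(-5)·(90) = 450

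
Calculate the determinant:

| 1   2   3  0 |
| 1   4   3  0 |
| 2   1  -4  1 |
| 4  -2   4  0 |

Expand along column 4 (it has 3 zeros):
  − (1) · M_34   where M_34 = det([1 2 3; 1 4 3; 4 -2 4]) = -16
det = (-1)·(1)·(-16) = 16

16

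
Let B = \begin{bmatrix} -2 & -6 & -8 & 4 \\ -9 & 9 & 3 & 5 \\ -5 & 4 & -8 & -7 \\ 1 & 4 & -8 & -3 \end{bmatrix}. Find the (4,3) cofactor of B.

Delete row 4 and column 3; the remaining 3×3 submatrix is [-2 -6 4; -9 9 5; -5 4 -7].
Its determinant is 730.
The cofactor carries sign (−1)^(4+3) = −1, so C_{4,3} = −(730) = -730.

-730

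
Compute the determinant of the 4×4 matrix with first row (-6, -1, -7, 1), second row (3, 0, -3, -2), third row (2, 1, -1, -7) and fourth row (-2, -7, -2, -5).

Expand along row 2 (it has 1 zero):
  − (3) · M_21   where M_21 = det([-1 -7 1; 1 -1 -7; -7 -2 -5]) = -378
  − (-3) · M_23   where M_23 = det([-6 -1 1; 2 1 -7; -2 -7 -5]) = 288
  + (-2) · M_24   where M_24 = det([-6 -1 -7; 2 1 -1; -2 -7 -2]) = 132
det = (-1)·(3)·(-378) + (-1)·(-3)·(288) + (+1)·(-2)·(132) = 1734

The determinant is 1734.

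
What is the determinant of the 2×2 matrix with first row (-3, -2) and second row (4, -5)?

The determinant is 23.

det = (-3)·(-5) − (-2)·4 = 15 − (-8) = 23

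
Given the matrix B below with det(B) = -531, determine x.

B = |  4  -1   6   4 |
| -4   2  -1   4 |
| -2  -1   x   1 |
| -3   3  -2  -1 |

x = 6

Expanding along the row containing x, det(B) is linear in x: det(B) = (-64)·x + (-147).
Set (-64)·x + (-147) = -531  ⇒  (-64)·x = -384  ⇒  x = 6.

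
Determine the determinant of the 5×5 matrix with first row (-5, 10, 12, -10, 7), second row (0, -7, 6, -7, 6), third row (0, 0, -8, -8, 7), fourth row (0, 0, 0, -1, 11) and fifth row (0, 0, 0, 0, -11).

The matrix is upper triangular, so the determinant is the product of the diagonal entries:
det = (-5) · (-7) · (-8) · (-1) · (-11) = -3080

The determinant is -3080.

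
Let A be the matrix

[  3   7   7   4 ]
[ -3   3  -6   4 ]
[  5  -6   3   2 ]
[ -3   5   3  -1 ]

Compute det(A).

det(A) = -1133

Expand along row 1:
  + (3) · M_11   where M_11 = det([3 -6 4; -6 3 2; 5 3 -1]) = -183
  − (7) · M_12   where M_12 = det([-3 -6 4; 5 3 2; -3 3 -1]) = 129
  + (7) · M_13   where M_13 = det([-3 3 4; 5 -6 2; -3 5 -1]) = 37
  − (4) · M_14   where M_14 = det([-3 3 -6; 5 -6 3; -3 5 3]) = -15
det = (+1)·(3)·(-183) + (-1)·(7)·(129) + (+1)·(7)·(37) + (-1)·(4)·(-15) = -1133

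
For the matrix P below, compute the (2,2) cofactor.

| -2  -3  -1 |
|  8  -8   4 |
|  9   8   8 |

-7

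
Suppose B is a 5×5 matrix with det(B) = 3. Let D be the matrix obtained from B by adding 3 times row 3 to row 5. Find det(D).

Adding a multiple of one row to another leaves the determinant unchanged.
det(D) = (1)·(3) = 3

3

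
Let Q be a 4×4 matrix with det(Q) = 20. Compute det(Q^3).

8000

det(Q^3) = (det Q)^3 = (20)^3 = 8000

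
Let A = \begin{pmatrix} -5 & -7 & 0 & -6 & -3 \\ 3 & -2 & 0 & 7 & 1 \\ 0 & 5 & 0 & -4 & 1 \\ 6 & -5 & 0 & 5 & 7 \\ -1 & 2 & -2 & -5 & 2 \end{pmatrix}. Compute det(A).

Expand along column 3 (it has 4 zeros):
  + (-2) · M_53   where M_53 = det([-5 -7 -6 -3; 3 -2 7 1; 0 5 -4 1; 6 -5 5 7]) = -95
det = (+1)·(-2)·(-95) = 190

det(A) = 190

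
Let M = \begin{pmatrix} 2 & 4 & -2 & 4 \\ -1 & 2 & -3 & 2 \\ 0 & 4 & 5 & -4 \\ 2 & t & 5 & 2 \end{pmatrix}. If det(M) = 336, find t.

0

Expanding along the row containing t, det(M) is linear in t: det(M) = (-8)·t + (336).
Set (-8)·t + (336) = 336  ⇒  (-8)·t = 0  ⇒  t = 0.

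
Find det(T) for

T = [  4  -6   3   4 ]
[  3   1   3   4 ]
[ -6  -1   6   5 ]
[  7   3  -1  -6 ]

The determinant is -1752.

Expand along row 1:
  + (4) · M_11   where M_11 = det([1 3 4; -1 6 5; 3 -1 -6]) = -72
  − (-6) · M_12   where M_12 = det([3 3 4; -6 6 5; 7 -1 -6]) = -240
  + (3) · M_13   where M_13 = det([3 1 4; -6 -1 5; 7 3 -6]) = -72
  − (4) · M_14   where M_14 = det([3 1 3; -6 -1 6; 7 3 -1]) = -48
det = (+1)·(4)·(-72) + (-1)·(-6)·(-240) + (+1)·(3)·(-72) + (-1)·(4)·(-48) = -1752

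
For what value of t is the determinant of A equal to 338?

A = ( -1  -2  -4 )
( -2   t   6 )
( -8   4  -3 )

-6

Expanding along the row containing t, det(A) is linear in t: det(A) = (-29)·t + (164).
Set (-29)·t + (164) = 338  ⇒  (-29)·t = 174  ⇒  t = -6.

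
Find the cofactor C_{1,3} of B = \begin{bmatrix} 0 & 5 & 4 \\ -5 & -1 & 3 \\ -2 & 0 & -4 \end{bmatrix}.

The cofactor is -2.

Delete row 1 and column 3; the remaining 2×2 submatrix is [-5 -1; -2 0].
Its determinant is (-5)·0 − (-1)·(-2) = -2.
The cofactor carries sign (−1)^(1+3) = +1, so C_{1,3} = +(-2) = -2.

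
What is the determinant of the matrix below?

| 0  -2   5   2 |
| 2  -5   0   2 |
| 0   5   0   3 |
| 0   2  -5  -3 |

Expand along column 1 (it has 3 zeros):
  − (2) · M_21   where M_21 = det([-2 5 2; 5 0 3; 2 -5 -3]) = 25
det = (-1)·(2)·(25) = -50

-50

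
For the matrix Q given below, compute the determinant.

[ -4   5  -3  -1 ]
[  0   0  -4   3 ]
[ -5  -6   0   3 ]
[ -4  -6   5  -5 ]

-851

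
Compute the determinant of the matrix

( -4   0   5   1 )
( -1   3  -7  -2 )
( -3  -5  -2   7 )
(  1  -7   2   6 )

Expand along row 1 (it has 1 zero):
  + (-4) · M_11   where M_11 = det([3 -7 -2; -5 -2 7; -7 2 6]) = 103
  + (5) · M_13   where M_13 = det([-1 3 -2; -3 -5 7; 1 -7 6]) = 4
  − (1) · M_14   where M_14 = det([-1 3 -7; -3 -5 -2; 1 -7 2]) = -146
det = (+1)·(-4)·(103) + (+1)·(5)·(4) + (-1)·(1)·(-146) = -246

-246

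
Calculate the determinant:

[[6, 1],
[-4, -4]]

-20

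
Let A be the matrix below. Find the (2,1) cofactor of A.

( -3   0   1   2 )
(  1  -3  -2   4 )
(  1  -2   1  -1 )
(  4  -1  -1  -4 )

Delete row 2 and column 1; the remaining 3×3 submatrix is [0 1 2; -2 1 -1; -1 -1 -4].
Its determinant is -1.
The cofactor carries sign (−1)^(2+1) = −1, so C_{2,1} = −(-1) = 1.

The cofactor is 1.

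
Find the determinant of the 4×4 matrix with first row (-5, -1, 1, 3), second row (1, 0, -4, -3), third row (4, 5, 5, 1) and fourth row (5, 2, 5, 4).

-241

Expand along row 2 (it has 1 zero):
  − (1) · M_21   where M_21 = det([-1 1 3; 5 5 1; 2 5 4]) = 12
  − (-4) · M_23   where M_23 = det([-5 -1 3; 4 5 1; 5 2 4]) = -130
  + (-3) · M_24   where M_24 = det([-5 -1 1; 4 5 5; 5 2 5]) = -97
det = (-1)·(1)·(12) + (-1)·(-4)·(-130) + (+1)·(-3)·(-97) = -241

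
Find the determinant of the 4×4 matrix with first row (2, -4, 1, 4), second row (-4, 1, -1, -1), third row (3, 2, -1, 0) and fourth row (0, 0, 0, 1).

The determinant is 19.

Expand along row 4 (it has 3 zeros):
  + (1) · M_44   where M_44 = det([2 -4 1; -4 1 -1; 3 2 -1]) = 19
det = (+1)·(1)·(19) = 19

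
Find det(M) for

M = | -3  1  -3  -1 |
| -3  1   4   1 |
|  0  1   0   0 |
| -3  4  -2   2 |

The determinant is 57.

Expand along row 3 (it has 3 zeros):
  − (1) · M_32   where M_32 = det([-3 -3 -1; -3 4 1; -3 -2 2]) = -57
det = (-1)·(1)·(-57) = 57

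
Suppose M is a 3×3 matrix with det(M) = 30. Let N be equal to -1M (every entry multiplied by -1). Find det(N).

The determinant is -30.

For a 3×3 matrix, det(-1M) = (-1)^3·det(M) = -1·det(M).
det(N) = (-1)·(30) = -30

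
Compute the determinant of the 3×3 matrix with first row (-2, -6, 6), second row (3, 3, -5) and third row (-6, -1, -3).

-116

Expand along row 1:
  + (-2) · |3 -5; -1 -3| = (-2)·(-9 − 5) = 28
  − (-6) · |3 -5; -6 -3| = −(-6)·(-9 − 30) = -234
  + 6 · |3 3; -6 -1| = 6·(-3 − (-18)) = 90
Sum: (28) + (-234) + (90) = -116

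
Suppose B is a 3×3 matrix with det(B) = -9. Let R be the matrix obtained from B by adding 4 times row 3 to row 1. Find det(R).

The determinant is -9.

Adding a multiple of one row to another leaves the determinant unchanged.
det(R) = (1)·(-9) = -9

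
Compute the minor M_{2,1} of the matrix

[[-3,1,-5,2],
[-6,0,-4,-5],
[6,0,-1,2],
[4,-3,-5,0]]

The minor is 34.

Delete row 2 and column 1; the remaining 3×3 submatrix is [1 -5 2; 0 -1 2; -3 -5 0].
Its determinant is 34.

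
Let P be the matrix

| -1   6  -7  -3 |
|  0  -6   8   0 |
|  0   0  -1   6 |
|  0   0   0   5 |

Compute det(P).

P is upper triangular, so det(P) is the product of the diagonal entries:
det = (-1) · (-6) · (-1) · (5) = -30

The determinant is -30.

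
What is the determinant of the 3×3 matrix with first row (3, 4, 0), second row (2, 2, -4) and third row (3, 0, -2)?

Expand along row 1:
  + 3 · |2 -4; 0 -2| = 3·(-4 − 0) = -12
  − 4 · |2 -4; 3 -2| = −4·(-4 − (-12)) = -32
Sum: (-12) + (-32) = -44

-44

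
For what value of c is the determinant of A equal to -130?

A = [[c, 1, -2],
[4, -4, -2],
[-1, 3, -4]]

c = -6

Expanding along the row containing c, det(A) is linear in c: det(A) = (22)·c + (2).
Set (22)·c + (2) = -130  ⇒  (22)·c = -132  ⇒  c = -6.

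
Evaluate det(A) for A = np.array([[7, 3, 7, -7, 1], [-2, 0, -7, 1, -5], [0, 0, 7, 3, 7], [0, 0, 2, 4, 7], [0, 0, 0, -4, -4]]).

A is block upper-triangular with a 2×2 block and a 3×3 block on the diagonal, so its determinant equals the product of the determinants of the diagonal blocks.
det of the 2×2 block = 6
det of the 3×3 block = 52
det = (6)·(52) = 312

312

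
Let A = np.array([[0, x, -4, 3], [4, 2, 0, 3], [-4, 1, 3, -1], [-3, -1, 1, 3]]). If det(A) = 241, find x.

Expanding along the column containing x, det(A) is linear in x: det(A) = (-55)·x + (-254).
Set (-55)·x + (-254) = 241  ⇒  (-55)·x = 495  ⇒  x = -9.

x = -9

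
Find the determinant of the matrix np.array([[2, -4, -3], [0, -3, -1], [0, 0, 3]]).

The matrix is upper triangular, so the determinant is the product of the diagonal entries:
det = (2) · (-3) · (3) = -18

-18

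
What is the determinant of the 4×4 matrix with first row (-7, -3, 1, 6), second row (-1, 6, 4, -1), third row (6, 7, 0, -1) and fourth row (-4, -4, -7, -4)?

Expand along row 3 (it has 1 zero):
  + (6) · M_31   where M_31 = det([-3 1 6; 6 4 -1; -4 -7 -4]) = -59
  − (7) · M_32   where M_32 = det([-7 1 6; -1 4 -1; -4 -7 -4]) = 299
  − (-1) · M_34   where M_34 = det([-7 -3 1; -1 6 4; -4 -4 -7]) = 279
det = (+1)·(6)·(-59) + (-1)·(7)·(299) + (-1)·(-1)·(279) = -2168

-2168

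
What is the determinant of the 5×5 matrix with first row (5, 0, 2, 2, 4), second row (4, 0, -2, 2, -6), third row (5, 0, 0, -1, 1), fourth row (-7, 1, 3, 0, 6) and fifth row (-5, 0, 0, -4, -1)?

Expand along column 2 (it has 4 zeros):
  + (1) · M_42   where M_42 = det([5 2 2 4; 4 -2 2 -6; 5 0 -1 1; -5 0 -4 -1]) = -190
det = (+1)·(1)·(-190) = -190

-190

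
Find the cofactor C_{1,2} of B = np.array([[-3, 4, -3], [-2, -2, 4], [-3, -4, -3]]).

-18

Delete row 1 and column 2; the remaining 2×2 submatrix is [-2 4; -3 -3].
Its determinant is (-2)·(-3) − 4·(-3) = 18.
The cofactor carries sign (−1)^(1+2) = −1, so C_{1,2} = −(18) = -18.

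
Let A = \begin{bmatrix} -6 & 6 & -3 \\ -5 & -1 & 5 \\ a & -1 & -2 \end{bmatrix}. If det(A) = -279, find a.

-6

Expanding along the row containing a, det(A) is linear in a: det(A) = (27)·a + (-117).
Set (27)·a + (-117) = -279  ⇒  (27)·a = -162  ⇒  a = -6.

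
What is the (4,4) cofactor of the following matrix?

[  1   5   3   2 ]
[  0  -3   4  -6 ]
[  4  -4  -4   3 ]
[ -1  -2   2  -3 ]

The cofactor is 144.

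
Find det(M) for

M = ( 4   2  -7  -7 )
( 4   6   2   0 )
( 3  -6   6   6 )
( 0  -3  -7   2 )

Expand along row 2 (it has 1 zero):
  − (4) · M_21   where M_21 = det([2 -7 -7; -6 6 6; -3 -7 2]) = -270
  + (6) · M_22   where M_22 = det([4 -7 -7; 3 6 6; 0 -7 2]) = 405
  − (2) · M_23   where M_23 = det([4 2 -7; 3 -6 6; 0 -3 2]) = 75
det = (-1)·(4)·(-270) + (+1)·(6)·(405) + (-1)·(2)·(75) = 3360

|M| = 3360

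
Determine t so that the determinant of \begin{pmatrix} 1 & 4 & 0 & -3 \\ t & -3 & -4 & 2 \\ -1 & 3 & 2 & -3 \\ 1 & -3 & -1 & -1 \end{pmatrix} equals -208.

Expanding along the column containing t, det(M) is linear in t: det(M) = (29)·t + (-92).
Set (29)·t + (-92) = -208  ⇒  (29)·t = -116  ⇒  t = -4.

t = -4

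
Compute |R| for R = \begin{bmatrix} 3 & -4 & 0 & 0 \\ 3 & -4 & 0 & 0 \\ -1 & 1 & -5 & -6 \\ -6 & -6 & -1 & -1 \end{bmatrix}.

det(R) = 0

R is block lower-triangular with a 2×2 block and a 2×2 block on the diagonal, so its determinant equals the product of the determinants of the diagonal blocks.
det of the 2×2 block = 0
det of the 2×2 block = -1
det = (0)·(-1) = 0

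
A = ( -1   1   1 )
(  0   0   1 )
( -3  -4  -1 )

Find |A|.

The determinant is -7.

Expand along row 2:
  − 1 · |-1 1; -3 -4| = −1·(4 − (-3)) = -7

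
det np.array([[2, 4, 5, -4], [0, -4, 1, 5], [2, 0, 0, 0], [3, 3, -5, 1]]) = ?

Expand along row 3 (it has 3 zeros):
  + (2) · M_31   where M_31 = det([4 5 -4; -4 1 5; 3 -5 1]) = 131
det = (+1)·(2)·(131) = 262

262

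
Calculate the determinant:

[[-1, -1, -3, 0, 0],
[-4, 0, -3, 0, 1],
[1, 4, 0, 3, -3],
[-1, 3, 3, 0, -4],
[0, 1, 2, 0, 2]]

The determinant is -78.

Expand along column 4 (it has 4 zeros):
  − (3) · M_34   where M_34 = det([-1 -1 -3 0; -4 0 -3 1; -1 3 3 -4; 0 1 2 2]) = 26
det = (-1)·(3)·(26) = -78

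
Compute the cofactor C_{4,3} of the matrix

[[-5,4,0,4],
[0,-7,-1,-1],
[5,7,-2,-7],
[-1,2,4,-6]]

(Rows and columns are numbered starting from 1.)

160

Delete row 4 and column 3; the remaining 3×3 submatrix is [-5 4 4; 0 -7 -1; 5 7 -7].
Its determinant is -160.
The cofactor carries sign (−1)^(4+3) = −1, so C_{4,3} = −(-160) = 160.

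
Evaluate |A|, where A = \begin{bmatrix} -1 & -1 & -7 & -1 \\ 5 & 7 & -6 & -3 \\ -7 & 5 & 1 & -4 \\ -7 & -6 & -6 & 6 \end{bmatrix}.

Expand along row 1:
  + (-1) · M_11   where M_11 = det([7 -6 -3; 5 1 -4; -6 -6 6]) = -18
  − (-1) · M_12   where M_12 = det([5 -6 -3; -7 1 -4; -7 -6 6]) = -657
  + (-7) · M_13   where M_13 = det([5 7 -3; -7 5 -4; -7 -6 6]) = 289
  − (-1) · M_14   where M_14 = det([5 7 -6; -7 5 1; -7 -6 -6]) = -925
det = (+1)·(-1)·(-18) + (-1)·(-1)·(-657) + (+1)·(-7)·(289) + (-1)·(-1)·(-925) = -3587

The determinant is -3587.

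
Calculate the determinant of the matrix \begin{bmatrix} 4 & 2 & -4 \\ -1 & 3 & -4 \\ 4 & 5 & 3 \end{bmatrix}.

158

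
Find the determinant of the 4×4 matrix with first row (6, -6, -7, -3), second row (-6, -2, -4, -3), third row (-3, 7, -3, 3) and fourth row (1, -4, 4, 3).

The determinant is 2643.

Expand along row 1:
  + (6) · M_11   where M_11 = det([-2 -4 -3; 7 -3 3; -4 4 3]) = 126
  − (-6) · M_12   where M_12 = det([-6 -4 -3; -3 -3 3; 1 4 3]) = 105
  + (-7) · M_13   where M_13 = det([-6 -2 -3; -3 7 3; 1 -4 3]) = -237
  − (-3) · M_14   where M_14 = det([-6 -2 -4; -3 7 -3; 1 -4 4]) = -134
det = (+1)·(6)·(126) + (-1)·(-6)·(105) + (+1)·(-7)·(-237) + (-1)·(-3)·(-134) = 2643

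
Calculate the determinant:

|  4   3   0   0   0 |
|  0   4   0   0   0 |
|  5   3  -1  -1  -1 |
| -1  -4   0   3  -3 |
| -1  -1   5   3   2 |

The matrix is block lower-triangular with a 2×2 block and a 3×3 block on the diagonal, so its determinant equals the product of the determinants of the diagonal blocks.
det of the 2×2 block = 16
det of the 3×3 block = 15
det = (16)·(15) = 240

The determinant is 240.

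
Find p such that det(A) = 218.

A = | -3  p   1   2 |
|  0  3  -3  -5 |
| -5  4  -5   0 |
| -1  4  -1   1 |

-2

Expanding along the row containing p, det(A) is linear in p: det(A) = (15)·p + (248).
Set (15)·p + (248) = 218  ⇒  (15)·p = -30  ⇒  p = -2.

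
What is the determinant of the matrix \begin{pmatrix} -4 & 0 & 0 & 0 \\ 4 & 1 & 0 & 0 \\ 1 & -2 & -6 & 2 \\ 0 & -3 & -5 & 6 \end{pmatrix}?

The matrix is block lower-triangular with a 2×2 block and a 2×2 block on the diagonal, so its determinant equals the product of the determinants of the diagonal blocks.
det of the 2×2 block = -4
det of the 2×2 block = -26
det = (-4)·(-26) = 104

104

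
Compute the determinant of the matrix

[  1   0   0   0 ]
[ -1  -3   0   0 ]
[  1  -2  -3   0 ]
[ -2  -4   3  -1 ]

-9

The matrix is lower triangular, so the determinant is the product of the diagonal entries:
det = (1) · (-3) · (-3) · (-1) = -9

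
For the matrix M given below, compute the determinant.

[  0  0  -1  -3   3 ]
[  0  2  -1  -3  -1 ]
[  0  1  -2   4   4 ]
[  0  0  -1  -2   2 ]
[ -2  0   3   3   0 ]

The determinant is 40.

Expand along column 1 (it has 4 zeros):
  + (-2) · M_51   where M_51 = det([0 -1 -3 3; 2 -1 -3 -1; 1 -2 4 4; 0 -1 -2 2]) = -20
det = (+1)·(-2)·(-20) = 40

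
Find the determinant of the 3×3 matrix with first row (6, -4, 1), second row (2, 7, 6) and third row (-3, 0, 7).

The determinant is 443.

Expand along column 2:
  − (-4) · |2 6; -3 7| = −(-4)·(14 − (-18)) = 128
  + 7 · |6 1; -3 7| = 7·(42 − (-3)) = 315
Sum: (128) + (315) = 443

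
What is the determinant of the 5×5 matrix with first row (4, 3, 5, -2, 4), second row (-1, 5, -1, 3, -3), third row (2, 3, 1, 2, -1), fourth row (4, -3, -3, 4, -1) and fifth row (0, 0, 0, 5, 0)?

The determinant is 930.

Expand along row 5 (it has 4 zeros):
  − (5) · M_54   where M_54 = det([4 3 5 4; -1 5 -1 -3; 2 3 1 -1; 4 -3 -3 -1]) = -186
det = (-1)·(5)·(-186) = 930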